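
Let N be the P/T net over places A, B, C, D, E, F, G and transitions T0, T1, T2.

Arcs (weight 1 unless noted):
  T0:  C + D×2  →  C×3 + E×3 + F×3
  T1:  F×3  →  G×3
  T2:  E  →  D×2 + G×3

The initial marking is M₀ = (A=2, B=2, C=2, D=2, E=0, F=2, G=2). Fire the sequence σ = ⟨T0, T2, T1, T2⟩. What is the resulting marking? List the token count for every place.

(A=2, B=2, C=4, D=4, E=1, F=2, G=11)

step 1: fire T0:  (A=2, B=2, C=2, D=2, E=0, F=2, G=2) → (A=2, B=2, C=4, D=0, E=3, F=5, G=2)
step 2: fire T2:  (A=2, B=2, C=4, D=0, E=3, F=5, G=2) → (A=2, B=2, C=4, D=2, E=2, F=5, G=5)
step 3: fire T1:  (A=2, B=2, C=4, D=2, E=2, F=5, G=5) → (A=2, B=2, C=4, D=2, E=2, F=2, G=8)
step 4: fire T2:  (A=2, B=2, C=4, D=2, E=2, F=2, G=8) → (A=2, B=2, C=4, D=4, E=1, F=2, G=11)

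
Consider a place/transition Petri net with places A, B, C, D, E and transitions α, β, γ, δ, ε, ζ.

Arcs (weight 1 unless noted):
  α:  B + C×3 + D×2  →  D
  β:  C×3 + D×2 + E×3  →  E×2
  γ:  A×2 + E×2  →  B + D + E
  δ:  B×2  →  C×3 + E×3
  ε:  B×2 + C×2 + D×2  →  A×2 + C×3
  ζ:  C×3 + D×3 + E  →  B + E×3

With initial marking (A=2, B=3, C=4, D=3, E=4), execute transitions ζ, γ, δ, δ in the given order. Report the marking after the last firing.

step 1: fire ζ:  (A=2, B=3, C=4, D=3, E=4) → (A=2, B=4, C=1, D=0, E=6)
step 2: fire γ:  (A=2, B=4, C=1, D=0, E=6) → (A=0, B=5, C=1, D=1, E=5)
step 3: fire δ:  (A=0, B=5, C=1, D=1, E=5) → (A=0, B=3, C=4, D=1, E=8)
step 4: fire δ:  (A=0, B=3, C=4, D=1, E=8) → (A=0, B=1, C=7, D=1, E=11)

(A=0, B=1, C=7, D=1, E=11)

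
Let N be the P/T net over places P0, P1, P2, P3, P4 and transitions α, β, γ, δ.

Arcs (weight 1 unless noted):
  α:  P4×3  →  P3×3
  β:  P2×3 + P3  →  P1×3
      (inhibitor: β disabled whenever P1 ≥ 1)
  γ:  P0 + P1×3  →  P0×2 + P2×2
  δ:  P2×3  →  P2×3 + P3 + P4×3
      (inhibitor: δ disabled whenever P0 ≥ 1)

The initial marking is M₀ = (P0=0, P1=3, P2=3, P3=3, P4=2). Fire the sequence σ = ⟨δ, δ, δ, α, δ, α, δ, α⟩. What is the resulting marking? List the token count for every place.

step 1: fire δ:  (P0=0, P1=3, P2=3, P3=3, P4=2) → (P0=0, P1=3, P2=3, P3=4, P4=5)
step 2: fire δ:  (P0=0, P1=3, P2=3, P3=4, P4=5) → (P0=0, P1=3, P2=3, P3=5, P4=8)
step 3: fire δ:  (P0=0, P1=3, P2=3, P3=5, P4=8) → (P0=0, P1=3, P2=3, P3=6, P4=11)
step 4: fire α:  (P0=0, P1=3, P2=3, P3=6, P4=11) → (P0=0, P1=3, P2=3, P3=9, P4=8)
step 5: fire δ:  (P0=0, P1=3, P2=3, P3=9, P4=8) → (P0=0, P1=3, P2=3, P3=10, P4=11)
step 6: fire α:  (P0=0, P1=3, P2=3, P3=10, P4=11) → (P0=0, P1=3, P2=3, P3=13, P4=8)
step 7: fire δ:  (P0=0, P1=3, P2=3, P3=13, P4=8) → (P0=0, P1=3, P2=3, P3=14, P4=11)
step 8: fire α:  (P0=0, P1=3, P2=3, P3=14, P4=11) → (P0=0, P1=3, P2=3, P3=17, P4=8)

(P0=0, P1=3, P2=3, P3=17, P4=8)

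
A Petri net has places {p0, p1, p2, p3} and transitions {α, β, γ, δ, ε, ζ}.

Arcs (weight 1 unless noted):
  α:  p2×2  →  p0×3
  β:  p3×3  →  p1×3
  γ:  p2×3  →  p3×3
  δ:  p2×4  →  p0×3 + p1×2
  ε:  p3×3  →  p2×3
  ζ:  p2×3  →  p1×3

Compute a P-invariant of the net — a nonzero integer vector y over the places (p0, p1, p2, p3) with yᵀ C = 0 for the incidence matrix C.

y = (p0:2, p1:3, p2:3, p3:3)

Incidence matrix C (rows=places, cols=transitions):
        α    β    γ    δ    ε    ζ
   p0   3    0    0    3    0    0
   p1   0    3    0    2    0    3
   p2  -2    0   -3   -4    3   -3
   p3   0   -3    3    0   -3    0

Candidate y = [2, 3, 3, 3]; check y·C column-wise:
  col α: 2·3 + 3·0 + 3·-2 + 3·0 = 0
  col β: 2·0 + 3·3 + 3·0 + 3·-3 = 0
  col γ: 2·0 + 3·0 + 3·-3 + 3·3 = 0
  col δ: 2·3 + 3·2 + 3·-4 + 3·0 = 0
  col ε: 2·0 + 3·0 + 3·3 + 3·-3 = 0
  col ζ: 2·0 + 3·3 + 3·-3 + 3·0 = 0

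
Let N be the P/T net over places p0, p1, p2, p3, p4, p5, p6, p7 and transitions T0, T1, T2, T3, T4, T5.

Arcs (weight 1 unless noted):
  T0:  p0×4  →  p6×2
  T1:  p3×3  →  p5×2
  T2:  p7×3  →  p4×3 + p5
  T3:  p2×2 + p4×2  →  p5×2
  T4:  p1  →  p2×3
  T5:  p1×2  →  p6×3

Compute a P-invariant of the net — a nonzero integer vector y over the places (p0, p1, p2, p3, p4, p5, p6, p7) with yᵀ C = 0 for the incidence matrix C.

y = (p0:4, p1:12, p2:4, p3:2, p4:-1, p5:3, p6:8, p7:0)

Incidence matrix C (rows=places, cols=transitions):
       T0   T1   T2   T3   T4   T5
   p0  -4    0    0    0    0    0
   p1   0    0    0    0   -1   -2
   p2   0    0    0   -2    3    0
   p3   0   -3    0    0    0    0
   p4   0    0    3   -2    0    0
   p5   0    2    1    2    0    0
   p6   2    0    0    0    0    3
   p7   0    0   -3    0    0    0

Candidate y = [4, 12, 4, 2, -1, 3, 8, 0]; check y·C column-wise:
  col T0: 4·-4 + 12·0 + 4·0 + 2·0 + -1·0 + 3·0 + 8·2 = 0
  col T1: 4·0 + 12·0 + 4·0 + 2·-3 + -1·0 + 3·2 + 8·0 = 0
  col T2: 4·0 + 12·0 + 4·0 + 2·0 + -1·3 + 3·1 + 8·0 + 0·-3 = 0
  col T3: 4·0 + 12·0 + 4·-2 + 2·0 + -1·-2 + 3·2 + 8·0 = 0
  col T4: 4·0 + 12·-1 + 4·3 + 2·0 + -1·0 + 3·0 + 8·0 = 0
  col T5: 4·0 + 12·-2 + 4·0 + 2·0 + -1·0 + 3·0 + 8·3 = 0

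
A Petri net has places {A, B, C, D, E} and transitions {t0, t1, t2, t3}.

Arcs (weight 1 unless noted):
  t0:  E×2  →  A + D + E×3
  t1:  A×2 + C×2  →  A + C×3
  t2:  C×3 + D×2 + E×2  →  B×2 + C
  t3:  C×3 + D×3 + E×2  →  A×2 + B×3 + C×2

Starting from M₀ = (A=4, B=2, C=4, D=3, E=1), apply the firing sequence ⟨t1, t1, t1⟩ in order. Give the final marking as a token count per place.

(A=1, B=2, C=7, D=3, E=1)

step 1: fire t1:  (A=4, B=2, C=4, D=3, E=1) → (A=3, B=2, C=5, D=3, E=1)
step 2: fire t1:  (A=3, B=2, C=5, D=3, E=1) → (A=2, B=2, C=6, D=3, E=1)
step 3: fire t1:  (A=2, B=2, C=6, D=3, E=1) → (A=1, B=2, C=7, D=3, E=1)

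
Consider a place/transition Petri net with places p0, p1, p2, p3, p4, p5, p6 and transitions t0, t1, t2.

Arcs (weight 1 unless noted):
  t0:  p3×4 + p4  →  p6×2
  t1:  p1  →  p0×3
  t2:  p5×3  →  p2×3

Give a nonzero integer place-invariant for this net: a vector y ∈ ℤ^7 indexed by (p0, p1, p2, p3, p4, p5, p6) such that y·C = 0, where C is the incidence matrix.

y = (p0:1, p1:3, p2:0, p3:0, p4:0, p5:0, p6:0)

Incidence matrix C (rows=places, cols=transitions):
       t0   t1   t2
   p0   0    3    0
   p1   0   -1    0
   p2   0    0    3
   p3  -4    0    0
   p4  -1    0    0
   p5   0    0   -3
   p6   2    0    0

Candidate y = [1, 3, 0, 0, 0, 0, 0]; check y·C column-wise:
  col t0: 1·0 + 3·0 + 0·-4 + 0·-1 + 0·2 = 0
  col t1: 1·3 + 3·-1 = 0
  col t2: 1·0 + 3·0 + 0·3 + 0·-3 = 0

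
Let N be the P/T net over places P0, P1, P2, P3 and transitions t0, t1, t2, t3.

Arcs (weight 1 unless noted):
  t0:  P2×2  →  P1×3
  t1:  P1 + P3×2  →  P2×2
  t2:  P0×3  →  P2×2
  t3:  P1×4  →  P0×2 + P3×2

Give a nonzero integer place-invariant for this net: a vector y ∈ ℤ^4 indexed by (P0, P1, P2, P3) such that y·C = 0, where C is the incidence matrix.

y = (P0:2, P1:2, P2:3, P3:2)

Incidence matrix C (rows=places, cols=transitions):
       t0   t1   t2   t3
   P0   0    0   -3    2
   P1   3   -1    0   -4
   P2  -2    2    2    0
   P3   0   -2    0    2

Candidate y = [2, 2, 3, 2]; check y·C column-wise:
  col t0: 2·0 + 2·3 + 3·-2 + 2·0 = 0
  col t1: 2·0 + 2·-1 + 3·2 + 2·-2 = 0
  col t2: 2·-3 + 2·0 + 3·2 + 2·0 = 0
  col t3: 2·2 + 2·-4 + 3·0 + 2·2 = 0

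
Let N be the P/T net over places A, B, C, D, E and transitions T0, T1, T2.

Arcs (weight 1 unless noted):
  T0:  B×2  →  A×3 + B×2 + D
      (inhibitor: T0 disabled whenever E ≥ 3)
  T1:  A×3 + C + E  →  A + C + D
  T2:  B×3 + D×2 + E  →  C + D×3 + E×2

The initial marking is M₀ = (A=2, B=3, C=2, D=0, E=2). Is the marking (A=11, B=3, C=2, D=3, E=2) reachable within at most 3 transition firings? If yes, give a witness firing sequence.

step 1: fire T0:  (A=2, B=3, C=2, D=0, E=2) → (A=5, B=3, C=2, D=1, E=2)
step 2: fire T0:  (A=5, B=3, C=2, D=1, E=2) → (A=8, B=3, C=2, D=2, E=2)
step 3: fire T0:  (A=8, B=3, C=2, D=2, E=2) → (A=11, B=3, C=2, D=3, E=2)

YES — reachable via ⟨T0, T0, T0⟩ (3 firings)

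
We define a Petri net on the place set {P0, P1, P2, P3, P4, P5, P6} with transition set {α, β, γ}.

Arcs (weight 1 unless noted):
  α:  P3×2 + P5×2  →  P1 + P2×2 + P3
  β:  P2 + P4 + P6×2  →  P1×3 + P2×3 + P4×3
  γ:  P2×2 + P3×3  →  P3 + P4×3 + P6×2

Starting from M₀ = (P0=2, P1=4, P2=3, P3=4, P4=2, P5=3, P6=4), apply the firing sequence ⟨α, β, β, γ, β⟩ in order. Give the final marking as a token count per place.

step 1: fire α:  (P0=2, P1=4, P2=3, P3=4, P4=2, P5=3, P6=4) → (P0=2, P1=5, P2=5, P3=3, P4=2, P5=1, P6=4)
step 2: fire β:  (P0=2, P1=5, P2=5, P3=3, P4=2, P5=1, P6=4) → (P0=2, P1=8, P2=7, P3=3, P4=4, P5=1, P6=2)
step 3: fire β:  (P0=2, P1=8, P2=7, P3=3, P4=4, P5=1, P6=2) → (P0=2, P1=11, P2=9, P3=3, P4=6, P5=1, P6=0)
step 4: fire γ:  (P0=2, P1=11, P2=9, P3=3, P4=6, P5=1, P6=0) → (P0=2, P1=11, P2=7, P3=1, P4=9, P5=1, P6=2)
step 5: fire β:  (P0=2, P1=11, P2=7, P3=1, P4=9, P5=1, P6=2) → (P0=2, P1=14, P2=9, P3=1, P4=11, P5=1, P6=0)

(P0=2, P1=14, P2=9, P3=1, P4=11, P5=1, P6=0)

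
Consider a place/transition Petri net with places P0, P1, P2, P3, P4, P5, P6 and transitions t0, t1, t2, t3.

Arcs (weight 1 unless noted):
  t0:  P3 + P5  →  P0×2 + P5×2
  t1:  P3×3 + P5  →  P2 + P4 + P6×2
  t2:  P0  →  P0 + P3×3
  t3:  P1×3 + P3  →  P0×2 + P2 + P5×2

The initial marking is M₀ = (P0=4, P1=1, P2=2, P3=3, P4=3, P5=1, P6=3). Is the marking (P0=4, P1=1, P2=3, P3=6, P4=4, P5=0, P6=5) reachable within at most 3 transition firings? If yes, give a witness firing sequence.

step 1: fire t1:  (P0=4, P1=1, P2=2, P3=3, P4=3, P5=1, P6=3) → (P0=4, P1=1, P2=3, P3=0, P4=4, P5=0, P6=5)
step 2: fire t2:  (P0=4, P1=1, P2=3, P3=0, P4=4, P5=0, P6=5) → (P0=4, P1=1, P2=3, P3=3, P4=4, P5=0, P6=5)
step 3: fire t2:  (P0=4, P1=1, P2=3, P3=3, P4=4, P5=0, P6=5) → (P0=4, P1=1, P2=3, P3=6, P4=4, P5=0, P6=5)

YES — reachable via ⟨t1, t2, t2⟩ (3 firings)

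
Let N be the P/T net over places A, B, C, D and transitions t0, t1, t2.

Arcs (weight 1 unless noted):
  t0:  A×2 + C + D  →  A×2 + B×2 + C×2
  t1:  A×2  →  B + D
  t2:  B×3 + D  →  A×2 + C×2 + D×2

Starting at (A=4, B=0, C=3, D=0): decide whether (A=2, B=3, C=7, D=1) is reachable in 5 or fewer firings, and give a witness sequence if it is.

step 1: fire t1:  (A=4, B=0, C=3, D=0) → (A=2, B=1, C=3, D=1)
step 2: fire t0:  (A=2, B=1, C=3, D=1) → (A=2, B=3, C=4, D=0)
step 3: fire t1:  (A=2, B=3, C=4, D=0) → (A=0, B=4, C=4, D=1)
step 4: fire t2:  (A=0, B=4, C=4, D=1) → (A=2, B=1, C=6, D=2)
step 5: fire t0:  (A=2, B=1, C=6, D=2) → (A=2, B=3, C=7, D=1)

YES — reachable via ⟨t1, t0, t1, t2, t0⟩ (5 firings)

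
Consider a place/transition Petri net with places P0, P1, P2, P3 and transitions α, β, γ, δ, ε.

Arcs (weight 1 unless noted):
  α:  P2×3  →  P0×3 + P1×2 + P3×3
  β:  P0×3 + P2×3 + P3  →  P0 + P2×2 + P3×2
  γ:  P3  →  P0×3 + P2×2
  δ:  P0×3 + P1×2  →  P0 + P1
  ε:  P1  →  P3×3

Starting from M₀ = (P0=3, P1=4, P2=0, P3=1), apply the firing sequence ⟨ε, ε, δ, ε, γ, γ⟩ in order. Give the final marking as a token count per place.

step 1: fire ε:  (P0=3, P1=4, P2=0, P3=1) → (P0=3, P1=3, P2=0, P3=4)
step 2: fire ε:  (P0=3, P1=3, P2=0, P3=4) → (P0=3, P1=2, P2=0, P3=7)
step 3: fire δ:  (P0=3, P1=2, P2=0, P3=7) → (P0=1, P1=1, P2=0, P3=7)
step 4: fire ε:  (P0=1, P1=1, P2=0, P3=7) → (P0=1, P1=0, P2=0, P3=10)
step 5: fire γ:  (P0=1, P1=0, P2=0, P3=10) → (P0=4, P1=0, P2=2, P3=9)
step 6: fire γ:  (P0=4, P1=0, P2=2, P3=9) → (P0=7, P1=0, P2=4, P3=8)

(P0=7, P1=0, P2=4, P3=8)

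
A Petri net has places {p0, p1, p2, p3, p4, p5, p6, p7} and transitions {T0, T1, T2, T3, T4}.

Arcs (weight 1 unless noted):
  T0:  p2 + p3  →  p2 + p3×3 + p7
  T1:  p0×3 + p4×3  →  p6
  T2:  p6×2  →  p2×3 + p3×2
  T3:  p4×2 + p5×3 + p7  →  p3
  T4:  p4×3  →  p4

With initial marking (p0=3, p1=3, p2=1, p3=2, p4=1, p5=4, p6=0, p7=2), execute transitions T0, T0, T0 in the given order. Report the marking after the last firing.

step 1: fire T0:  (p0=3, p1=3, p2=1, p3=2, p4=1, p5=4, p6=0, p7=2) → (p0=3, p1=3, p2=1, p3=4, p4=1, p5=4, p6=0, p7=3)
step 2: fire T0:  (p0=3, p1=3, p2=1, p3=4, p4=1, p5=4, p6=0, p7=3) → (p0=3, p1=3, p2=1, p3=6, p4=1, p5=4, p6=0, p7=4)
step 3: fire T0:  (p0=3, p1=3, p2=1, p3=6, p4=1, p5=4, p6=0, p7=4) → (p0=3, p1=3, p2=1, p3=8, p4=1, p5=4, p6=0, p7=5)

(p0=3, p1=3, p2=1, p3=8, p4=1, p5=4, p6=0, p7=5)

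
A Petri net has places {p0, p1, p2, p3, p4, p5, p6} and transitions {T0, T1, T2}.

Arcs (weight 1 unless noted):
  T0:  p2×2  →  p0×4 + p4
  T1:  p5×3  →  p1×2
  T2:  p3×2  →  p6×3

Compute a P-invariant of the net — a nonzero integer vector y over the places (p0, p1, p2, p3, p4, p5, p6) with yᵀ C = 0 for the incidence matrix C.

y = (p0:1, p1:0, p2:2, p3:0, p4:0, p5:0, p6:0)

Incidence matrix C (rows=places, cols=transitions):
       T0   T1   T2
   p0   4    0    0
   p1   0    2    0
   p2  -2    0    0
   p3   0    0   -2
   p4   1    0    0
   p5   0   -3    0
   p6   0    0    3

Candidate y = [1, 0, 2, 0, 0, 0, 0]; check y·C column-wise:
  col T0: 1·4 + 2·-2 + 0·1 = 0
  col T1: 1·0 + 0·2 + 2·0 + 0·-3 = 0
  col T2: 1·0 + 2·0 + 0·-2 + 0·3 = 0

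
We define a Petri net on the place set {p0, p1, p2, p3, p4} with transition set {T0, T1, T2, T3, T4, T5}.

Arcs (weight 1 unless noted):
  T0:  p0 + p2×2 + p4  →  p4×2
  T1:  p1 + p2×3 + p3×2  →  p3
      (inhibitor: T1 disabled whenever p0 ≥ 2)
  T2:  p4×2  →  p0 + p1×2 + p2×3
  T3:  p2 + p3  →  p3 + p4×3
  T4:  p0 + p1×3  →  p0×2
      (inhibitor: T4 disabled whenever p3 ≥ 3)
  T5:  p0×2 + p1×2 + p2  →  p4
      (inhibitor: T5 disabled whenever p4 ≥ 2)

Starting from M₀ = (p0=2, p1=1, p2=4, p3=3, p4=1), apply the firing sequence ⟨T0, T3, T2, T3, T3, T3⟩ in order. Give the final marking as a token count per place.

(p0=2, p1=3, p2=1, p3=3, p4=12)

step 1: fire T0:  (p0=2, p1=1, p2=4, p3=3, p4=1) → (p0=1, p1=1, p2=2, p3=3, p4=2)
step 2: fire T3:  (p0=1, p1=1, p2=2, p3=3, p4=2) → (p0=1, p1=1, p2=1, p3=3, p4=5)
step 3: fire T2:  (p0=1, p1=1, p2=1, p3=3, p4=5) → (p0=2, p1=3, p2=4, p3=3, p4=3)
step 4: fire T3:  (p0=2, p1=3, p2=4, p3=3, p4=3) → (p0=2, p1=3, p2=3, p3=3, p4=6)
step 5: fire T3:  (p0=2, p1=3, p2=3, p3=3, p4=6) → (p0=2, p1=3, p2=2, p3=3, p4=9)
step 6: fire T3:  (p0=2, p1=3, p2=2, p3=3, p4=9) → (p0=2, p1=3, p2=1, p3=3, p4=12)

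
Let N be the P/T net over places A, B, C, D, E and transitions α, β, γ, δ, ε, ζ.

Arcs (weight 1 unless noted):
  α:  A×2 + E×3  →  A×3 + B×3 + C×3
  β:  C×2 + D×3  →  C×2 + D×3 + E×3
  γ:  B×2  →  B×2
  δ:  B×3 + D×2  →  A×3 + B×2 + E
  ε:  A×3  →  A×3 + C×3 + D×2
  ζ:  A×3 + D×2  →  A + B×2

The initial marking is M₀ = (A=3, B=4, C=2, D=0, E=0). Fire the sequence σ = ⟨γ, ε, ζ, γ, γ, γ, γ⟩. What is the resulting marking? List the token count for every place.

step 1: fire γ:  (A=3, B=4, C=2, D=0, E=0) → (A=3, B=4, C=2, D=0, E=0)
step 2: fire ε:  (A=3, B=4, C=2, D=0, E=0) → (A=3, B=4, C=5, D=2, E=0)
step 3: fire ζ:  (A=3, B=4, C=5, D=2, E=0) → (A=1, B=6, C=5, D=0, E=0)
step 4: fire γ:  (A=1, B=6, C=5, D=0, E=0) → (A=1, B=6, C=5, D=0, E=0)
step 5: fire γ:  (A=1, B=6, C=5, D=0, E=0) → (A=1, B=6, C=5, D=0, E=0)
step 6: fire γ:  (A=1, B=6, C=5, D=0, E=0) → (A=1, B=6, C=5, D=0, E=0)
step 7: fire γ:  (A=1, B=6, C=5, D=0, E=0) → (A=1, B=6, C=5, D=0, E=0)

(A=1, B=6, C=5, D=0, E=0)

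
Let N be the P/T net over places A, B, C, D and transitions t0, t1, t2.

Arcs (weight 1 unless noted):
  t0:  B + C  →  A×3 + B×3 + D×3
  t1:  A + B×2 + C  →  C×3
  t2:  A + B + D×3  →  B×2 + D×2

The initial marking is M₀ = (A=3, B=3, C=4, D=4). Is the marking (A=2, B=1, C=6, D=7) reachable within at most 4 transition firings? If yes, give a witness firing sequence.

depth 0: 1 marking
depth 1: 4 markings reached so far
depth 2: 9 markings reached so far
depth 3: 17 markings reached so far
depth 4: 26 markings reached so far
target is not among the 26 markings reachable within 4 steps

NO — not reachable within 4 firings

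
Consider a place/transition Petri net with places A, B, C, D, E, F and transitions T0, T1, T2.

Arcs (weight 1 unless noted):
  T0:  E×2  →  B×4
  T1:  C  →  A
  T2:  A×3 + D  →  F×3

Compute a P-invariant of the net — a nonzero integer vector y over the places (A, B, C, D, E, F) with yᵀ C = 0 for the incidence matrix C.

Incidence matrix C (rows=places, cols=transitions):
       T0   T1   T2
    A   0    1   -3
    B   4    0    0
    C   0   -1    0
    D   0    0   -1
    E  -2    0    0
    F   0    0    3

Candidate y = [1, 0, 1, -3, 0, 0]; check y·C column-wise:
  col T0: 1·0 + 0·4 + 1·0 + -3·0 + 0·-2 = 0
  col T1: 1·1 + 1·-1 + -3·0 = 0
  col T2: 1·-3 + 1·0 + -3·-1 + 0·3 = 0

y = (A:1, B:0, C:1, D:-3, E:0, F:0)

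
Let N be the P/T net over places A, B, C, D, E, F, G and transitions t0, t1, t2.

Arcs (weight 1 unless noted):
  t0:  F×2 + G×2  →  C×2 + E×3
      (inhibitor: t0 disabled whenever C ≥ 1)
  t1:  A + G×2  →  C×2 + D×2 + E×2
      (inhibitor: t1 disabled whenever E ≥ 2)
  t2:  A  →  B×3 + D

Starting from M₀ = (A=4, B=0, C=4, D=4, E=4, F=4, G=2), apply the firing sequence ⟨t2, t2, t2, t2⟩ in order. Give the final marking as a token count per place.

step 1: fire t2:  (A=4, B=0, C=4, D=4, E=4, F=4, G=2) → (A=3, B=3, C=4, D=5, E=4, F=4, G=2)
step 2: fire t2:  (A=3, B=3, C=4, D=5, E=4, F=4, G=2) → (A=2, B=6, C=4, D=6, E=4, F=4, G=2)
step 3: fire t2:  (A=2, B=6, C=4, D=6, E=4, F=4, G=2) → (A=1, B=9, C=4, D=7, E=4, F=4, G=2)
step 4: fire t2:  (A=1, B=9, C=4, D=7, E=4, F=4, G=2) → (A=0, B=12, C=4, D=8, E=4, F=4, G=2)

(A=0, B=12, C=4, D=8, E=4, F=4, G=2)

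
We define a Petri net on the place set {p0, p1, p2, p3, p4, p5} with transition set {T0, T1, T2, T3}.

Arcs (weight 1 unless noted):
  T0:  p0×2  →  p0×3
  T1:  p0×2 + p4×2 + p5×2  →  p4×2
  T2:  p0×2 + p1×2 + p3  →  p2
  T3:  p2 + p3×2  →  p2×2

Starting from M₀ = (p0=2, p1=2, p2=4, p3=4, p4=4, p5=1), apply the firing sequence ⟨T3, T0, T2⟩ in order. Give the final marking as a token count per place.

(p0=1, p1=0, p2=6, p3=1, p4=4, p5=1)

step 1: fire T3:  (p0=2, p1=2, p2=4, p3=4, p4=4, p5=1) → (p0=2, p1=2, p2=5, p3=2, p4=4, p5=1)
step 2: fire T0:  (p0=2, p1=2, p2=5, p3=2, p4=4, p5=1) → (p0=3, p1=2, p2=5, p3=2, p4=4, p5=1)
step 3: fire T2:  (p0=3, p1=2, p2=5, p3=2, p4=4, p5=1) → (p0=1, p1=0, p2=6, p3=1, p4=4, p5=1)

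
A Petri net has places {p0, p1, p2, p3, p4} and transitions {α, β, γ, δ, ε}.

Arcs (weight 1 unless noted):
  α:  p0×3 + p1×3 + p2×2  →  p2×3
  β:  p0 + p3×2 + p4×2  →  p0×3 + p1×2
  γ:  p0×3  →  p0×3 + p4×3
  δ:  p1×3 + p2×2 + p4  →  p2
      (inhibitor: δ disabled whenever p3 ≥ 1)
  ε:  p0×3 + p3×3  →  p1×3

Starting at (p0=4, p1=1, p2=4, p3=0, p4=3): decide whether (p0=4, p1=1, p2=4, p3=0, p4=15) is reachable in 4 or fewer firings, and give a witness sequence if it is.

YES — reachable via ⟨γ, γ, γ, γ⟩ (4 firings)

step 1: fire γ:  (p0=4, p1=1, p2=4, p3=0, p4=3) → (p0=4, p1=1, p2=4, p3=0, p4=6)
step 2: fire γ:  (p0=4, p1=1, p2=4, p3=0, p4=6) → (p0=4, p1=1, p2=4, p3=0, p4=9)
step 3: fire γ:  (p0=4, p1=1, p2=4, p3=0, p4=9) → (p0=4, p1=1, p2=4, p3=0, p4=12)
step 4: fire γ:  (p0=4, p1=1, p2=4, p3=0, p4=12) → (p0=4, p1=1, p2=4, p3=0, p4=15)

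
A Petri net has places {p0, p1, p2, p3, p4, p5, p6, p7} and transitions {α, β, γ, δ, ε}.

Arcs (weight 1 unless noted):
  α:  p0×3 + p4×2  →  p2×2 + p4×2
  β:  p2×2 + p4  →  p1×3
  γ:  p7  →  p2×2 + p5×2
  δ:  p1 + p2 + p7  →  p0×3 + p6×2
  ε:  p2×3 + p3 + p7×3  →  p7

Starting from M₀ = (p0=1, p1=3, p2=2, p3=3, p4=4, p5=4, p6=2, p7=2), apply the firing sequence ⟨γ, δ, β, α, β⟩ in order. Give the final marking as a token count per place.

(p0=1, p1=8, p2=1, p3=3, p4=2, p5=6, p6=4, p7=0)

step 1: fire γ:  (p0=1, p1=3, p2=2, p3=3, p4=4, p5=4, p6=2, p7=2) → (p0=1, p1=3, p2=4, p3=3, p4=4, p5=6, p6=2, p7=1)
step 2: fire δ:  (p0=1, p1=3, p2=4, p3=3, p4=4, p5=6, p6=2, p7=1) → (p0=4, p1=2, p2=3, p3=3, p4=4, p5=6, p6=4, p7=0)
step 3: fire β:  (p0=4, p1=2, p2=3, p3=3, p4=4, p5=6, p6=4, p7=0) → (p0=4, p1=5, p2=1, p3=3, p4=3, p5=6, p6=4, p7=0)
step 4: fire α:  (p0=4, p1=5, p2=1, p3=3, p4=3, p5=6, p6=4, p7=0) → (p0=1, p1=5, p2=3, p3=3, p4=3, p5=6, p6=4, p7=0)
step 5: fire β:  (p0=1, p1=5, p2=3, p3=3, p4=3, p5=6, p6=4, p7=0) → (p0=1, p1=8, p2=1, p3=3, p4=2, p5=6, p6=4, p7=0)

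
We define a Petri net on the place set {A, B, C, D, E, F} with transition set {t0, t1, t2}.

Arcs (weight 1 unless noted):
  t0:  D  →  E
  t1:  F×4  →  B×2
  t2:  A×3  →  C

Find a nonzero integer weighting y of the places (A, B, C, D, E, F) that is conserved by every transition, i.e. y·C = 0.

y = (A:1, B:0, C:3, D:0, E:0, F:0)

Incidence matrix C (rows=places, cols=transitions):
       t0   t1   t2
    A   0    0   -3
    B   0    2    0
    C   0    0    1
    D  -1    0    0
    E   1    0    0
    F   0   -4    0

Candidate y = [1, 0, 3, 0, 0, 0]; check y·C column-wise:
  col t0: 1·0 + 3·0 + 0·-1 + 0·1 = 0
  col t1: 1·0 + 0·2 + 3·0 + 0·-4 = 0
  col t2: 1·-3 + 3·1 = 0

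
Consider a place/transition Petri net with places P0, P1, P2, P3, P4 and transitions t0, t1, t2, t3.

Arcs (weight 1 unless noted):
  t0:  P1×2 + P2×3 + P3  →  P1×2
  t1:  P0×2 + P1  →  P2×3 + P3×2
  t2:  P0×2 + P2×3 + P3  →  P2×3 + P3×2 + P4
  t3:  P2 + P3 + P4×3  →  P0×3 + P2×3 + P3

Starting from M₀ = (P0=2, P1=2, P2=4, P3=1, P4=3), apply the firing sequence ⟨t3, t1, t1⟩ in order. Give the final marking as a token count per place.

(P0=1, P1=0, P2=12, P3=5, P4=0)

step 1: fire t3:  (P0=2, P1=2, P2=4, P3=1, P4=3) → (P0=5, P1=2, P2=6, P3=1, P4=0)
step 2: fire t1:  (P0=5, P1=2, P2=6, P3=1, P4=0) → (P0=3, P1=1, P2=9, P3=3, P4=0)
step 3: fire t1:  (P0=3, P1=1, P2=9, P3=3, P4=0) → (P0=1, P1=0, P2=12, P3=5, P4=0)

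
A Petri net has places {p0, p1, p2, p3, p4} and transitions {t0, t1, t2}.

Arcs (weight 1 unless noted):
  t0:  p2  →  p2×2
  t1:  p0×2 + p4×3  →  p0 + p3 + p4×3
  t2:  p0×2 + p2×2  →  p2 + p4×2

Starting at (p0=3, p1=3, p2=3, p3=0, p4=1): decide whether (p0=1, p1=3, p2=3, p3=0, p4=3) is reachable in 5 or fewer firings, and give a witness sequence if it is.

YES — reachable via ⟨t0, t2⟩ (2 firings)

step 1: fire t0:  (p0=3, p1=3, p2=3, p3=0, p4=1) → (p0=3, p1=3, p2=4, p3=0, p4=1)
step 2: fire t2:  (p0=3, p1=3, p2=4, p3=0, p4=1) → (p0=1, p1=3, p2=3, p3=0, p4=3)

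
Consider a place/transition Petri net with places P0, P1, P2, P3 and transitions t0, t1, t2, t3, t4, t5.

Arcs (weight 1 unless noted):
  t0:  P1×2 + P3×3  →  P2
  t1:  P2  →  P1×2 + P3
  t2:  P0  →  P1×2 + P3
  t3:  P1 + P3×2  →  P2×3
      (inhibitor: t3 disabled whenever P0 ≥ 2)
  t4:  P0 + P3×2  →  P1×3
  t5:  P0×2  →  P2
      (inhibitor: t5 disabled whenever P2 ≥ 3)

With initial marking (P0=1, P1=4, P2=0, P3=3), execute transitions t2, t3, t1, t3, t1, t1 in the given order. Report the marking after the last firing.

step 1: fire t2:  (P0=1, P1=4, P2=0, P3=3) → (P0=0, P1=6, P2=0, P3=4)
step 2: fire t3:  (P0=0, P1=6, P2=0, P3=4) → (P0=0, P1=5, P2=3, P3=2)
step 3: fire t1:  (P0=0, P1=5, P2=3, P3=2) → (P0=0, P1=7, P2=2, P3=3)
step 4: fire t3:  (P0=0, P1=7, P2=2, P3=3) → (P0=0, P1=6, P2=5, P3=1)
step 5: fire t1:  (P0=0, P1=6, P2=5, P3=1) → (P0=0, P1=8, P2=4, P3=2)
step 6: fire t1:  (P0=0, P1=8, P2=4, P3=2) → (P0=0, P1=10, P2=3, P3=3)

(P0=0, P1=10, P2=3, P3=3)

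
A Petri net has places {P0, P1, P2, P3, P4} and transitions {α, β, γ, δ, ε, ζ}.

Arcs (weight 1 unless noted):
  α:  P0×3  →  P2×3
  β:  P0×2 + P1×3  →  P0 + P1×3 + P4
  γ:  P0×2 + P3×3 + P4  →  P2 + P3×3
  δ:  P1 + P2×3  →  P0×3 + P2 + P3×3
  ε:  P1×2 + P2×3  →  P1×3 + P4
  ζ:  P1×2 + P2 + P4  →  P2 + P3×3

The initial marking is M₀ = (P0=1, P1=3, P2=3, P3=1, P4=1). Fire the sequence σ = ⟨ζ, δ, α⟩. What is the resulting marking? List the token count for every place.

step 1: fire ζ:  (P0=1, P1=3, P2=3, P3=1, P4=1) → (P0=1, P1=1, P2=3, P3=4, P4=0)
step 2: fire δ:  (P0=1, P1=1, P2=3, P3=4, P4=0) → (P0=4, P1=0, P2=1, P3=7, P4=0)
step 3: fire α:  (P0=4, P1=0, P2=1, P3=7, P4=0) → (P0=1, P1=0, P2=4, P3=7, P4=0)

(P0=1, P1=0, P2=4, P3=7, P4=0)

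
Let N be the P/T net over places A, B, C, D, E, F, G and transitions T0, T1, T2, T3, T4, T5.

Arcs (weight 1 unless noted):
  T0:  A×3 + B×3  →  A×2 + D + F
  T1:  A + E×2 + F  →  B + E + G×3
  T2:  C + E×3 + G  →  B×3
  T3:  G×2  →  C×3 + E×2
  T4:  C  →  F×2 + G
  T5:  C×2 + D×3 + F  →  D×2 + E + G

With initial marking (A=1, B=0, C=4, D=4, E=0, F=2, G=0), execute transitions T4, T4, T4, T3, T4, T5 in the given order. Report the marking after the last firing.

step 1: fire T4:  (A=1, B=0, C=4, D=4, E=0, F=2, G=0) → (A=1, B=0, C=3, D=4, E=0, F=4, G=1)
step 2: fire T4:  (A=1, B=0, C=3, D=4, E=0, F=4, G=1) → (A=1, B=0, C=2, D=4, E=0, F=6, G=2)
step 3: fire T4:  (A=1, B=0, C=2, D=4, E=0, F=6, G=2) → (A=1, B=0, C=1, D=4, E=0, F=8, G=3)
step 4: fire T3:  (A=1, B=0, C=1, D=4, E=0, F=8, G=3) → (A=1, B=0, C=4, D=4, E=2, F=8, G=1)
step 5: fire T4:  (A=1, B=0, C=4, D=4, E=2, F=8, G=1) → (A=1, B=0, C=3, D=4, E=2, F=10, G=2)
step 6: fire T5:  (A=1, B=0, C=3, D=4, E=2, F=10, G=2) → (A=1, B=0, C=1, D=3, E=3, F=9, G=3)

(A=1, B=0, C=1, D=3, E=3, F=9, G=3)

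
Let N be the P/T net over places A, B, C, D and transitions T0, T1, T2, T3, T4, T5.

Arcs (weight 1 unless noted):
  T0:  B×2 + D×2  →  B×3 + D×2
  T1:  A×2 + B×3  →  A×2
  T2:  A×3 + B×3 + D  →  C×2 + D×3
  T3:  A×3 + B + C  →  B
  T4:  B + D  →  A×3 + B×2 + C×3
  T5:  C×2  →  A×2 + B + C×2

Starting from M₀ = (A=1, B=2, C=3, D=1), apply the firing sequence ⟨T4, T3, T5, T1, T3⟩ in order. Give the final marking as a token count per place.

step 1: fire T4:  (A=1, B=2, C=3, D=1) → (A=4, B=3, C=6, D=0)
step 2: fire T3:  (A=4, B=3, C=6, D=0) → (A=1, B=3, C=5, D=0)
step 3: fire T5:  (A=1, B=3, C=5, D=0) → (A=3, B=4, C=5, D=0)
step 4: fire T1:  (A=3, B=4, C=5, D=0) → (A=3, B=1, C=5, D=0)
step 5: fire T3:  (A=3, B=1, C=5, D=0) → (A=0, B=1, C=4, D=0)

(A=0, B=1, C=4, D=0)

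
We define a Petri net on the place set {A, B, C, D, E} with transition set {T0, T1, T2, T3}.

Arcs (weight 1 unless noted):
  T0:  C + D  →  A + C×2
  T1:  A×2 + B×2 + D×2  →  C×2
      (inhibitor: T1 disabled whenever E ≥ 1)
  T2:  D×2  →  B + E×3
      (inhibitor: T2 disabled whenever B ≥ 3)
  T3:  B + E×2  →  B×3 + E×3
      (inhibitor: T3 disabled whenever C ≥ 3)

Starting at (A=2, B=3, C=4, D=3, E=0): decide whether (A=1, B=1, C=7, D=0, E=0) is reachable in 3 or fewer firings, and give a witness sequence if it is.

YES — reachable via ⟨T0, T1⟩ (2 firings)

step 1: fire T0:  (A=2, B=3, C=4, D=3, E=0) → (A=3, B=3, C=5, D=2, E=0)
step 2: fire T1:  (A=3, B=3, C=5, D=2, E=0) → (A=1, B=1, C=7, D=0, E=0)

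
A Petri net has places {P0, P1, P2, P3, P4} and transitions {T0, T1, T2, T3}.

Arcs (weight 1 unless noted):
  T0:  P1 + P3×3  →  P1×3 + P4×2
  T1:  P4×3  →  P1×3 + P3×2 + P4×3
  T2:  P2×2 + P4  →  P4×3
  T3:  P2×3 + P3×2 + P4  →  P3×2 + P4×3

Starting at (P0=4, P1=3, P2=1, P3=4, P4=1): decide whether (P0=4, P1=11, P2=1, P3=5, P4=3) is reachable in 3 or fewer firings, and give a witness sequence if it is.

YES — reachable via ⟨T0, T1, T1⟩ (3 firings)

step 1: fire T0:  (P0=4, P1=3, P2=1, P3=4, P4=1) → (P0=4, P1=5, P2=1, P3=1, P4=3)
step 2: fire T1:  (P0=4, P1=5, P2=1, P3=1, P4=3) → (P0=4, P1=8, P2=1, P3=3, P4=3)
step 3: fire T1:  (P0=4, P1=8, P2=1, P3=3, P4=3) → (P0=4, P1=11, P2=1, P3=5, P4=3)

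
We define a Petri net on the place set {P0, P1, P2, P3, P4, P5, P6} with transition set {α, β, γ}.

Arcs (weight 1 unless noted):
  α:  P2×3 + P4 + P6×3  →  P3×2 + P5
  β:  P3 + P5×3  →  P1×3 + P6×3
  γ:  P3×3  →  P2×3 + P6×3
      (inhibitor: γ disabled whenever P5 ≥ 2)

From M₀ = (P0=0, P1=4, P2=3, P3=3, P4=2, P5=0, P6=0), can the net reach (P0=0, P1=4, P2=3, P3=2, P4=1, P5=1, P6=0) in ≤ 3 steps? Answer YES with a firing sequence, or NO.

YES — reachable via ⟨γ, α⟩ (2 firings)

step 1: fire γ:  (P0=0, P1=4, P2=3, P3=3, P4=2, P5=0, P6=0) → (P0=0, P1=4, P2=6, P3=0, P4=2, P5=0, P6=3)
step 2: fire α:  (P0=0, P1=4, P2=6, P3=0, P4=2, P5=0, P6=3) → (P0=0, P1=4, P2=3, P3=2, P4=1, P5=1, P6=0)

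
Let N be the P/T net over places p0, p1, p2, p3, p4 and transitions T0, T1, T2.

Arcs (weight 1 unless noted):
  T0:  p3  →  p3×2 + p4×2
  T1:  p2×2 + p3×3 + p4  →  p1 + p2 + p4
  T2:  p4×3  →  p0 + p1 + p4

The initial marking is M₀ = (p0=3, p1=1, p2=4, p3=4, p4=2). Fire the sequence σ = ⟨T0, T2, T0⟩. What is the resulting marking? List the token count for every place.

step 1: fire T0:  (p0=3, p1=1, p2=4, p3=4, p4=2) → (p0=3, p1=1, p2=4, p3=5, p4=4)
step 2: fire T2:  (p0=3, p1=1, p2=4, p3=5, p4=4) → (p0=4, p1=2, p2=4, p3=5, p4=2)
step 3: fire T0:  (p0=4, p1=2, p2=4, p3=5, p4=2) → (p0=4, p1=2, p2=4, p3=6, p4=4)

(p0=4, p1=2, p2=4, p3=6, p4=4)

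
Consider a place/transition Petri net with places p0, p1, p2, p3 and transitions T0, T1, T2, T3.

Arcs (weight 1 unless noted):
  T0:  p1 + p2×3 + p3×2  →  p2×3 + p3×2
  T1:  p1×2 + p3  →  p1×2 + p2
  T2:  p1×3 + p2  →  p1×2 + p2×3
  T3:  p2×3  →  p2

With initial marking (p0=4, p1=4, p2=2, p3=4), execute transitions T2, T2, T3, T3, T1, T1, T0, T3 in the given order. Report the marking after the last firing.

(p0=4, p1=1, p2=2, p3=2)

step 1: fire T2:  (p0=4, p1=4, p2=2, p3=4) → (p0=4, p1=3, p2=4, p3=4)
step 2: fire T2:  (p0=4, p1=3, p2=4, p3=4) → (p0=4, p1=2, p2=6, p3=4)
step 3: fire T3:  (p0=4, p1=2, p2=6, p3=4) → (p0=4, p1=2, p2=4, p3=4)
step 4: fire T3:  (p0=4, p1=2, p2=4, p3=4) → (p0=4, p1=2, p2=2, p3=4)
step 5: fire T1:  (p0=4, p1=2, p2=2, p3=4) → (p0=4, p1=2, p2=3, p3=3)
step 6: fire T1:  (p0=4, p1=2, p2=3, p3=3) → (p0=4, p1=2, p2=4, p3=2)
step 7: fire T0:  (p0=4, p1=2, p2=4, p3=2) → (p0=4, p1=1, p2=4, p3=2)
step 8: fire T3:  (p0=4, p1=1, p2=4, p3=2) → (p0=4, p1=1, p2=2, p3=2)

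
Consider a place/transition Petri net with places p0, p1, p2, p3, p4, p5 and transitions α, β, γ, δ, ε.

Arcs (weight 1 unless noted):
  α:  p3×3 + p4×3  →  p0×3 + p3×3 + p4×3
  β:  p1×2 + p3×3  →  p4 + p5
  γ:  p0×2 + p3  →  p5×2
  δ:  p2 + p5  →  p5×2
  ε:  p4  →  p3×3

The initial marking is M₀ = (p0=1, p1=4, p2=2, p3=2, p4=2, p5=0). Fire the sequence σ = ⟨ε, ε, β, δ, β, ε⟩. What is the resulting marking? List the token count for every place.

(p0=1, p1=0, p2=1, p3=5, p4=1, p5=3)

step 1: fire ε:  (p0=1, p1=4, p2=2, p3=2, p4=2, p5=0) → (p0=1, p1=4, p2=2, p3=5, p4=1, p5=0)
step 2: fire ε:  (p0=1, p1=4, p2=2, p3=5, p4=1, p5=0) → (p0=1, p1=4, p2=2, p3=8, p4=0, p5=0)
step 3: fire β:  (p0=1, p1=4, p2=2, p3=8, p4=0, p5=0) → (p0=1, p1=2, p2=2, p3=5, p4=1, p5=1)
step 4: fire δ:  (p0=1, p1=2, p2=2, p3=5, p4=1, p5=1) → (p0=1, p1=2, p2=1, p3=5, p4=1, p5=2)
step 5: fire β:  (p0=1, p1=2, p2=1, p3=5, p4=1, p5=2) → (p0=1, p1=0, p2=1, p3=2, p4=2, p5=3)
step 6: fire ε:  (p0=1, p1=0, p2=1, p3=2, p4=2, p5=3) → (p0=1, p1=0, p2=1, p3=5, p4=1, p5=3)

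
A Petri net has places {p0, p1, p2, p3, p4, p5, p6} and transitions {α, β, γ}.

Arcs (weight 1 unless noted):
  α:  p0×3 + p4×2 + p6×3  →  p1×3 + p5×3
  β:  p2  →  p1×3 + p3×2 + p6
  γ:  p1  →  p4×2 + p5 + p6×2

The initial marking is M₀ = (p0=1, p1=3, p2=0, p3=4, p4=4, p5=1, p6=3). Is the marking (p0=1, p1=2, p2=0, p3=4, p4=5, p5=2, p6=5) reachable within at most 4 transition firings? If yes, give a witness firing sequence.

depth 0: 1 marking
depth 1: 2 markings reached so far
depth 2: 3 markings reached so far
depth 3: 4 markings reached so far
depth 4: 4 markings reached so far
(frontier empty at depth 4; search complete)
target is not among the 4 markings reachable within 4 steps

NO — not reachable within 4 firings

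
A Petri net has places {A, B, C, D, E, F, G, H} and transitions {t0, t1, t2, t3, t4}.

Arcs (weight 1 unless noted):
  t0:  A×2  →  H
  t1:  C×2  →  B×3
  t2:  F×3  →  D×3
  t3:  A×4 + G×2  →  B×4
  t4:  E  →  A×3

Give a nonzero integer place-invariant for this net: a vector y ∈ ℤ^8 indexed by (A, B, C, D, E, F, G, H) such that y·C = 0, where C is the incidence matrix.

Incidence matrix C (rows=places, cols=transitions):
       t0   t1   t2   t3   t4
    A  -2    0    0   -4    3
    B   0    3    0    4    0
    C   0   -2    0    0    0
    D   0    0    3    0    0
    E   0    0    0    0   -1
    F   0    0   -3    0    0
    G   0    0    0   -2    0
    H   1    0    0    0    0

Candidate y = [0, 0, 0, 1, 0, 1, 0, 0]; check y·C column-wise:
  col t0: 0·-2 + 1·0 + 1·0 + 0·1 = 0
  col t1: 0·3 + 0·-2 + 1·0 + 1·0 = 0
  col t2: 1·3 + 1·-3 = 0
  col t3: 0·-4 + 0·4 + 1·0 + 1·0 + 0·-2 = 0
  col t4: 0·3 + 1·0 + 0·-1 + 1·0 = 0

y = (A:0, B:0, C:0, D:1, E:0, F:1, G:0, H:0)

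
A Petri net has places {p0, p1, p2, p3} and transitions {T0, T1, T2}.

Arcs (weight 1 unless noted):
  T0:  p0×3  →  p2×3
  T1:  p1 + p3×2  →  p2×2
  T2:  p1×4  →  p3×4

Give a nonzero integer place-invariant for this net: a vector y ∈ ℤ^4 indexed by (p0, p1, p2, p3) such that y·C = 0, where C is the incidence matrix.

y = (p0:3, p1:2, p2:3, p3:2)

Incidence matrix C (rows=places, cols=transitions):
       T0   T1   T2
   p0  -3    0    0
   p1   0   -1   -4
   p2   3    2    0
   p3   0   -2    4

Candidate y = [3, 2, 3, 2]; check y·C column-wise:
  col T0: 3·-3 + 2·0 + 3·3 + 2·0 = 0
  col T1: 3·0 + 2·-1 + 3·2 + 2·-2 = 0
  col T2: 3·0 + 2·-4 + 3·0 + 2·4 = 0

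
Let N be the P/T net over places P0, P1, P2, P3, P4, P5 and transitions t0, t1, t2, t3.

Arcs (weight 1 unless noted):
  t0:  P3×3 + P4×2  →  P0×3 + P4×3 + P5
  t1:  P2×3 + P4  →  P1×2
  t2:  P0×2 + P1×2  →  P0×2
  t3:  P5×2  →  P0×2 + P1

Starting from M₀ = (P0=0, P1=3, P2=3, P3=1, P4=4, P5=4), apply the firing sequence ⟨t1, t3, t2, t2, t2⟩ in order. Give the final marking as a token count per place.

step 1: fire t1:  (P0=0, P1=3, P2=3, P3=1, P4=4, P5=4) → (P0=0, P1=5, P2=0, P3=1, P4=3, P5=4)
step 2: fire t3:  (P0=0, P1=5, P2=0, P3=1, P4=3, P5=4) → (P0=2, P1=6, P2=0, P3=1, P4=3, P5=2)
step 3: fire t2:  (P0=2, P1=6, P2=0, P3=1, P4=3, P5=2) → (P0=2, P1=4, P2=0, P3=1, P4=3, P5=2)
step 4: fire t2:  (P0=2, P1=4, P2=0, P3=1, P4=3, P5=2) → (P0=2, P1=2, P2=0, P3=1, P4=3, P5=2)
step 5: fire t2:  (P0=2, P1=2, P2=0, P3=1, P4=3, P5=2) → (P0=2, P1=0, P2=0, P3=1, P4=3, P5=2)

(P0=2, P1=0, P2=0, P3=1, P4=3, P5=2)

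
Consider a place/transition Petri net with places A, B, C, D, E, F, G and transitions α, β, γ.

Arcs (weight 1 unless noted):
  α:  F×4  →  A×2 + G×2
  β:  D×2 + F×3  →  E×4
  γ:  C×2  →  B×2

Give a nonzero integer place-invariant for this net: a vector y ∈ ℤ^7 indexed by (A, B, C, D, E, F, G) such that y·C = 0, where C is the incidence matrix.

y = (A:0, B:1, C:1, D:0, E:0, F:0, G:0)

Incidence matrix C (rows=places, cols=transitions):
        α    β    γ
    A   2    0    0
    B   0    0    2
    C   0    0   -2
    D   0   -2    0
    E   0    4    0
    F  -4   -3    0
    G   2    0    0

Candidate y = [0, 1, 1, 0, 0, 0, 0]; check y·C column-wise:
  col α: 0·2 + 1·0 + 1·0 + 0·-4 + 0·2 = 0
  col β: 1·0 + 1·0 + 0·-2 + 0·4 + 0·-3 = 0
  col γ: 1·2 + 1·-2 = 0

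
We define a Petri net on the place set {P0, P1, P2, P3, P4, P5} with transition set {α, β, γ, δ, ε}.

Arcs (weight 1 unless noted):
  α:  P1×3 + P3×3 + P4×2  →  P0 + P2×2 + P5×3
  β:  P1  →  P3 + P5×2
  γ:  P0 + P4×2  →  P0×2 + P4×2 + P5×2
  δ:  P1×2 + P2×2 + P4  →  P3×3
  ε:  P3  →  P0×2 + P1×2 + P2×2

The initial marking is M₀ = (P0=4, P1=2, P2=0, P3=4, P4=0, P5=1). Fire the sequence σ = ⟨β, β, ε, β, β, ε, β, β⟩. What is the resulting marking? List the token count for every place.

step 1: fire β:  (P0=4, P1=2, P2=0, P3=4, P4=0, P5=1) → (P0=4, P1=1, P2=0, P3=5, P4=0, P5=3)
step 2: fire β:  (P0=4, P1=1, P2=0, P3=5, P4=0, P5=3) → (P0=4, P1=0, P2=0, P3=6, P4=0, P5=5)
step 3: fire ε:  (P0=4, P1=0, P2=0, P3=6, P4=0, P5=5) → (P0=6, P1=2, P2=2, P3=5, P4=0, P5=5)
step 4: fire β:  (P0=6, P1=2, P2=2, P3=5, P4=0, P5=5) → (P0=6, P1=1, P2=2, P3=6, P4=0, P5=7)
step 5: fire β:  (P0=6, P1=1, P2=2, P3=6, P4=0, P5=7) → (P0=6, P1=0, P2=2, P3=7, P4=0, P5=9)
step 6: fire ε:  (P0=6, P1=0, P2=2, P3=7, P4=0, P5=9) → (P0=8, P1=2, P2=4, P3=6, P4=0, P5=9)
step 7: fire β:  (P0=8, P1=2, P2=4, P3=6, P4=0, P5=9) → (P0=8, P1=1, P2=4, P3=7, P4=0, P5=11)
step 8: fire β:  (P0=8, P1=1, P2=4, P3=7, P4=0, P5=11) → (P0=8, P1=0, P2=4, P3=8, P4=0, P5=13)

(P0=8, P1=0, P2=4, P3=8, P4=0, P5=13)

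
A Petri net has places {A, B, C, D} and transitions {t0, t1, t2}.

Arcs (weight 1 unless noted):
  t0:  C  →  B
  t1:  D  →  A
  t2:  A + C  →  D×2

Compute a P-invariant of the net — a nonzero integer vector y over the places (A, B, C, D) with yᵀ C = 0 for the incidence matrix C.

y = (A:1, B:1, C:1, D:1)

Incidence matrix C (rows=places, cols=transitions):
       t0   t1   t2
    A   0    1   -1
    B   1    0    0
    C  -1    0   -1
    D   0   -1    2

Candidate y = [1, 1, 1, 1]; check y·C column-wise:
  col t0: 1·0 + 1·1 + 1·-1 + 1·0 = 0
  col t1: 1·1 + 1·0 + 1·0 + 1·-1 = 0
  col t2: 1·-1 + 1·0 + 1·-1 + 1·2 = 0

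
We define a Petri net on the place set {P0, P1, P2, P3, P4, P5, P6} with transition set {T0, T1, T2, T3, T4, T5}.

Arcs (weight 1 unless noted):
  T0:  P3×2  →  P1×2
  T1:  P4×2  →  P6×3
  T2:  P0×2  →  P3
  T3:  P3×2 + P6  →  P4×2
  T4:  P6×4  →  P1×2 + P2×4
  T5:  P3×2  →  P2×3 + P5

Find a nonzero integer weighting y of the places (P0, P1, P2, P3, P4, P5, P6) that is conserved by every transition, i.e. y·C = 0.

Incidence matrix C (rows=places, cols=transitions):
       T0   T1   T2   T3   T4   T5
   P0   0    0   -2    0    0    0
   P1   2    0    0    0    2    0
   P2   0    0    0    0    4    3
   P3  -2    0    1   -2    0   -2
   P4   0   -2    0    2    0    0
   P5   0    0    0    0    0    1
   P6   0    3    0   -1   -4    0

Candidate y = [1, 2, 1, 2, 3, 1, 2]; check y·C column-wise:
  col T0: 1·0 + 2·2 + 1·0 + 2·-2 + 3·0 + 1·0 + 2·0 = 0
  col T1: 1·0 + 2·0 + 1·0 + 2·0 + 3·-2 + 1·0 + 2·3 = 0
  col T2: 1·-2 + 2·0 + 1·0 + 2·1 + 3·0 + 1·0 + 2·0 = 0
  col T3: 1·0 + 2·0 + 1·0 + 2·-2 + 3·2 + 1·0 + 2·-1 = 0
  col T4: 1·0 + 2·2 + 1·4 + 2·0 + 3·0 + 1·0 + 2·-4 = 0
  col T5: 1·0 + 2·0 + 1·3 + 2·-2 + 3·0 + 1·1 + 2·0 = 0

y = (P0:1, P1:2, P2:1, P3:2, P4:3, P5:1, P6:2)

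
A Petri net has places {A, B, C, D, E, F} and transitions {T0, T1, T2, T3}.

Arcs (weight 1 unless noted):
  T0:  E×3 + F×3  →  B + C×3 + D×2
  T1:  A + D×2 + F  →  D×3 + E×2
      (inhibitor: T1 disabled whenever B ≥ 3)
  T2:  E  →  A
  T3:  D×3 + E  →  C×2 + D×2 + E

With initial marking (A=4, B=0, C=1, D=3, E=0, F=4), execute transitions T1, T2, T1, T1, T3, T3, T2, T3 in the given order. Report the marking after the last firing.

step 1: fire T1:  (A=4, B=0, C=1, D=3, E=0, F=4) → (A=3, B=0, C=1, D=4, E=2, F=3)
step 2: fire T2:  (A=3, B=0, C=1, D=4, E=2, F=3) → (A=4, B=0, C=1, D=4, E=1, F=3)
step 3: fire T1:  (A=4, B=0, C=1, D=4, E=1, F=3) → (A=3, B=0, C=1, D=5, E=3, F=2)
step 4: fire T1:  (A=3, B=0, C=1, D=5, E=3, F=2) → (A=2, B=0, C=1, D=6, E=5, F=1)
step 5: fire T3:  (A=2, B=0, C=1, D=6, E=5, F=1) → (A=2, B=0, C=3, D=5, E=5, F=1)
step 6: fire T3:  (A=2, B=0, C=3, D=5, E=5, F=1) → (A=2, B=0, C=5, D=4, E=5, F=1)
step 7: fire T2:  (A=2, B=0, C=5, D=4, E=5, F=1) → (A=3, B=0, C=5, D=4, E=4, F=1)
step 8: fire T3:  (A=3, B=0, C=5, D=4, E=4, F=1) → (A=3, B=0, C=7, D=3, E=4, F=1)

(A=3, B=0, C=7, D=3, E=4, F=1)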